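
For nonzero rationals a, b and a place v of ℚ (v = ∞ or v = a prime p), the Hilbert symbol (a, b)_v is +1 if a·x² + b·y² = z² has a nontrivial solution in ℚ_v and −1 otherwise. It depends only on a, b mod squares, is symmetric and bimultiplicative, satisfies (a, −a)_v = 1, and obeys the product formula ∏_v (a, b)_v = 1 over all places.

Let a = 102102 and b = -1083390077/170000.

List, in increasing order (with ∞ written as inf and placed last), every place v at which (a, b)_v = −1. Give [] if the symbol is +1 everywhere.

[3, 17]

(a, b) ≡ (102102, -1309) mod (ℚ^×)²; places V = {2, 3, 5, 7, 11, 13, 17, 31, ∞}.
(a,b)_3: α=1, u≡2; β=0, v≡2 (mod 3); (2|3)=-1, (2|3)=-1; sign (−1)^0·-1^0·-1^1 = -1.
(a,b)_7: α=1, u≡5; β=1, v≡2 (mod 7); (5|7)=-1, (2|7)=+1; sign (−1)^1·-1^1·+1^1 = +1.
(a,b)_31: α=0, u≡19; β=2, v≡26 (mod 31); (19|31)=+1, (26|31)=-1; sign (−1)^0·+1^2·-1^0 = +1.
(a,b)_∞: sgn(102102)=+, sgn(-1309)=−, so +1.
(a,b)_17: α=1, u≡5; β=-1, v≡4 (mod 17); (5|17)=-1, (4|17)=+1; sign (−1)^0·-1^-1·+1^1 = -1.
(a,b)_11: α=1, u≡9; β=5, v≡10 (mod 11); (9|11)=+1, (10|11)=-1; sign (−1)^1·+1^5·-1^1 = +1.
(a,b)_13: α=1, u≡2; β=0, v≡3 (mod 13); (2|13)=-1, (3|13)=+1; sign (−1)^0·-1^0·+1^1 = +1.
(a,b)_2: α=1, β=-4; u≡3, v≡3 (mod 8); ε(u)ε(v)=1·1, αω(v)=1·1, βω(u)=-4·1; sum ≡ 0  ⇒  +1.
(a,b)_5: α=0, u≡2; β=-4, v≡4 (mod 5); (2|5)=-1, (4|5)=+1; sign (−1)^0·-1^-4·+1^0 = +1.
|Ram(102102, -1309)| = 2, even; anisotropic at {3, 17}.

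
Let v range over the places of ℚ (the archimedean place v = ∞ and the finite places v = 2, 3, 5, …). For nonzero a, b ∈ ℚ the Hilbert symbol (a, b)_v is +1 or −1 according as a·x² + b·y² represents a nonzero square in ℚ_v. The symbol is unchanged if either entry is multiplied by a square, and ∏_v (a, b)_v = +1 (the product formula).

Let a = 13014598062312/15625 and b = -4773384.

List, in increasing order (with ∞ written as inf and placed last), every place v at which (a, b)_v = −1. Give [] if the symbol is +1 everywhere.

[2, 7, 37, 41]

Mod squares: a ≡ 6774922, b ≡ -2706. Check v ∈ {∞, 2, 3, 5, 7, 11, 29, 37, 41}.
v=5: a=5^-6·(≡2), b=5^0·(≡1) mod 5; (2|5)=-1, (1|5)=+1; (−1)^{-6·0·2}·(-1)^0·(+1)^-6 = +1.
v=29: a=29^1·(≡7), b=29^0·(≡16) mod 29; (7|29)=+1, (16|29)=+1; (−1)^{1·0·14}·(+1)^0·(+1)^1 = +1.
v=∞: 6774922 > 0 and -2706 < 0  ⇒  (a,b)_∞ = +1.
v=2: v_2(a)=3, v_2(b)=3; units ≡ 5, 7 (mod 8); ε·ε+αω+βω = 0·1+3·0+3·1 ≡ 1  ⇒  (a,b)_2 = -1.
v=37: a=37^1·(≡28), b=37^0·(≡23) mod 37; (28|37)=+1, (23|37)=-1; (−1)^{1·0·18}·(+1)^0·(-1)^1 = -1.
v=11: a=11^3·(≡5), b=11^1·(≡6) mod 11; (5|11)=+1, (6|11)=-1; (−1)^{3·1·5}·(+1)^1·(-1)^3 = +1.
v=7: a=7^3·(≡6), b=7^2·(≡3) mod 7; (6|7)=-1, (3|7)=-1; (−1)^{3·2·3}·(-1)^2·(-1)^3 = -1.
v=41: a=41^1·(≡28), b=41^1·(≡16) mod 41; (28|41)=-1, (16|41)=+1; (−1)^{1·1·20}·(-1)^1·(+1)^1 = -1.
v=3: a=3^4·(≡1), b=3^3·(≡1) mod 3; (1|3)=+1, (1|3)=+1; (−1)^{4·3·1}·(+1)^3·(+1)^4 = +1.
|Ram(6774922, -2706)| = 4, even; anisotropic at {2, 7, 37, 41}.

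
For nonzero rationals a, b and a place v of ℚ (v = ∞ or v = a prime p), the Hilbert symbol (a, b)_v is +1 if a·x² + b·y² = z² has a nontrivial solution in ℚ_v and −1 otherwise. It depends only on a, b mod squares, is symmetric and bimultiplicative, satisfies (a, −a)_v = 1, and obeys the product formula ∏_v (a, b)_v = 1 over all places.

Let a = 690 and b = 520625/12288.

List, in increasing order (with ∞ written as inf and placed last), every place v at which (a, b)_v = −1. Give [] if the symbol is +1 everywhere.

Mod squares: a ≡ 690, b ≡ 51. Check v ∈ {∞, 2, 3, 5, 7, 17, 23}.
v=17: a=17^0·(≡10), b=17^1·(≡3) mod 17; (10|17)=-1, (3|17)=-1; (−1)^{0·1·8}·(-1)^1·(-1)^0 = -1.
v=∞: 690 > 0 and 51 > 0  ⇒  (a,b)_∞ = +1.
v=2: v_2(a)=1, v_2(b)=-12; units ≡ 1, 3 (mod 8); ε·ε+αω+βω = 0·1+1·1+-12·0 ≡ 1  ⇒  (a,b)_2 = -1.
v=5: a=5^1·(≡3), b=5^4·(≡1) mod 5; (3|5)=-1, (1|5)=+1; (−1)^{1·4·2}·(-1)^4·(+1)^1 = +1.
v=3: a=3^1·(≡2), b=3^-1·(≡2) mod 3; (2|3)=-1, (2|3)=-1; (−1)^{1·-1·1}·(-1)^-1·(-1)^1 = -1.
v=23: a=23^1·(≡7), b=23^0·(≡11) mod 23; (7|23)=-1, (11|23)=-1; (−1)^{1·0·11}·(-1)^0·(-1)^1 = -1.
v=7: a=7^0·(≡4), b=7^2·(≡2) mod 7; (4|7)=+1, (2|7)=+1; (−1)^{0·2·3}·(+1)^2·(+1)^0 = +1.
|Ram(690, 51)| = 4, even; anisotropic at {2, 3, 17, 23}.

[2, 3, 17, 23]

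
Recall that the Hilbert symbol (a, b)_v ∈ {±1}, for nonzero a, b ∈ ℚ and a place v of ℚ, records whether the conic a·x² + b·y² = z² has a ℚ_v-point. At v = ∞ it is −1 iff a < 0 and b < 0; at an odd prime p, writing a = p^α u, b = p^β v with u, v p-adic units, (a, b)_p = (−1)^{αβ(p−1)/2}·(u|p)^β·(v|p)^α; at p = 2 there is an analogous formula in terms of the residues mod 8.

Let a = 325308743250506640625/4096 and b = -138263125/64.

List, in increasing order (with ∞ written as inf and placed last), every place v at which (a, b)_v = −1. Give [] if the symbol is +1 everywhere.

Mod squares: a ≡ 17017, b ≡ -1309. Check v ∈ {∞, 2, 5, 7, 11, 13, 17}.
v=13: a=13^5·(≡1), b=13^2·(≡9) mod 13; (1|13)=+1, (9|13)=+1; (−1)^{5·2·6}·(+1)^2·(+1)^5 = +1.
v=11: a=11^3·(≡8), b=11^1·(≡8) mod 11; (8|11)=-1, (8|11)=-1; (−1)^{3·1·5}·(-1)^1·(-1)^3 = -1.
v=∞: 17017 > 0 and -1309 < 0  ⇒  (a,b)_∞ = +1.
v=2: v_2(a)=-12, v_2(b)=-6; units ≡ 1, 3 (mod 8); ε·ε+αω+βω = 0·1+-12·1+-6·0 ≡ 0  ⇒  (a,b)_2 = +1.
v=17: a=17^3·(≡8), b=17^1·(≡9) mod 17; (8|17)=+1, (9|17)=+1; (−1)^{3·1·8}·(+1)^1·(+1)^3 = +1.
v=7: a=7^3·(≡4), b=7^1·(≡4) mod 7; (4|7)=+1, (4|7)=+1; (−1)^{3·1·3}·(+1)^1·(+1)^3 = -1.
v=5: a=5^8·(≡2), b=5^4·(≡1) mod 5; (2|5)=-1, (1|5)=+1; (−1)^{8·4·2}·(-1)^4·(+1)^8 = +1.
Ram(17017, -1309) = {7, 11}; no ℚ_7-point on the conic.

[7, 11]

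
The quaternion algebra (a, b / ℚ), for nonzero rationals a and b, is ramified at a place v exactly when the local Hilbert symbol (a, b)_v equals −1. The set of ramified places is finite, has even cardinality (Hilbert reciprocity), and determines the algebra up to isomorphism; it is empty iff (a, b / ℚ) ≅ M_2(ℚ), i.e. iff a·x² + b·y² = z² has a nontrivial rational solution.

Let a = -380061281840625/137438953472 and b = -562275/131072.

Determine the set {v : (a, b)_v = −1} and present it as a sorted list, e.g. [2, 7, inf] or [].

(a, b) ≡ (-13090, -102) mod (ℚ^×)²; places V = {2, 3, 5, 7, 11, 17, ∞}.
(a,b)_∞: sgn(-13090)=−, sgn(-102)=−, so -1.
(a,b)_7: α=3, u≡5; β=2, v≡3 (mod 7); (5|7)=-1, (3|7)=-1; sign (−1)^0·-1^2·-1^3 = -1.
(a,b)_5: α=5, u≡3; β=2, v≡2 (mod 5); (3|5)=-1, (2|5)=-1; sign (−1)^0·-1^2·-1^5 = -1.
(a,b)_2: α=-37, β=-17; u≡7, v≡5 (mod 8); ε(u)ε(v)=1·0, αω(v)=-37·1, βω(u)=-17·0; sum ≡ 1  ⇒  -1.
(a,b)_11: α=1, u≡1; β=0, v≡8 (mod 11); (1|11)=+1, (8|11)=-1; sign (−1)^0·+1^0·-1^1 = -1.
(a,b)_17: α=3, u≡7; β=1, v≡12 (mod 17); (7|17)=-1, (12|17)=-1; sign (−1)^0·-1^1·-1^3 = +1.
(a,b)_3: α=8, u≡2; β=3, v≡2 (mod 3); (2|3)=-1, (2|3)=-1; sign (−1)^0·-1^3·-1^8 = -1.
|Ram(-13090, -102)| = 6, even; anisotropic at {2, 3, 5, 7, 11, ∞}.

[2, 3, 5, 7, 11, inf]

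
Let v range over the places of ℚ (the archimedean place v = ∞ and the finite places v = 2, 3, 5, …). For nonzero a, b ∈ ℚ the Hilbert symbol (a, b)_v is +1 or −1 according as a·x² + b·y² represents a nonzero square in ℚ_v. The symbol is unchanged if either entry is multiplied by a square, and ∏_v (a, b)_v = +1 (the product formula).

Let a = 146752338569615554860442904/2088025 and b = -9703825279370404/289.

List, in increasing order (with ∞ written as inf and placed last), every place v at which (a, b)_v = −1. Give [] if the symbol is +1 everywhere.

Mod squares: a ≡ 641654, b ≡ -481. Check v ∈ {∞, 2, 5, 7, 13, 17, 23, 29, 37}.
v=17: a=17^-4·(≡14), b=17^-2·(≡3) mod 17; (14|17)=-1, (3|17)=-1; (−1)^{-4·-2·8}·(-1)^-2·(-1)^-4 = +1.
v=5: a=5^-2·(≡4), b=5^0·(≡4) mod 5; (4|5)=+1, (4|5)=+1; (−1)^{-2·0·2}·(+1)^0·(+1)^-2 = +1.
v=29: a=29^3·(≡16), b=29^2·(≡21) mod 29; (16|29)=+1, (21|29)=-1; (−1)^{3·2·14}·(+1)^2·(-1)^3 = -1.
v=13: a=13^5·(≡4), b=13^3·(≡8) mod 13; (4|13)=+1, (8|13)=-1; (−1)^{5·3·6}·(+1)^3·(-1)^5 = -1.
v=∞: 641654 > 0 and -481 < 0  ⇒  (a,b)_∞ = +1.
v=2: v_2(a)=3, v_2(b)=2; units ≡ 3, 7 (mod 8); ε·ε+αω+βω = 1·1+3·0+2·1 ≡ 1  ⇒  (a,b)_2 = -1.
v=7: a=7^4·(≡5), b=7^2·(≡1) mod 7; (5|7)=-1, (1|7)=+1; (−1)^{4·2·3}·(-1)^2·(+1)^4 = +1.
v=37: a=37^5·(≡16), b=37^3·(≡22) mod 37; (16|37)=+1, (22|37)=-1; (−1)^{5·3·18}·(+1)^3·(-1)^5 = -1.
v=23: a=23^3·(≡15), b=23^2·(≡4) mod 23; (15|23)=-1, (4|23)=+1; (−1)^{3·2·11}·(-1)^2·(+1)^3 = +1.
Ram(641654, -481) = {2, 13, 29, 37}; no ℚ_2-point on the conic.

[2, 13, 29, 37]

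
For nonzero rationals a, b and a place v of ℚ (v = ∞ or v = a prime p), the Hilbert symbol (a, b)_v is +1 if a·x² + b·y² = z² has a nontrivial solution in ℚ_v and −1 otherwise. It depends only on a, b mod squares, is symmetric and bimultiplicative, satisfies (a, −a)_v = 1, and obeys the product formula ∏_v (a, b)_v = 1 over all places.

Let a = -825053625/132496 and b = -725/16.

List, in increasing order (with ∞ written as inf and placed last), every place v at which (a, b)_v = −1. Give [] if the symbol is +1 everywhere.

[2, inf]

Mod squares: a ≡ -30305, b ≡ -29. Check v ∈ {∞, 2, 3, 5, 7, 11, 13, 19, 29}.
v=11: a=11^3·(≡8), b=11^0·(≡9) mod 11; (8|11)=-1, (9|11)=+1; (−1)^{3·0·5}·(-1)^0·(+1)^3 = +1.
v=3: a=3^2·(≡1), b=3^0·(≡1) mod 3; (1|3)=+1, (1|3)=+1; (−1)^{2·0·1}·(+1)^0·(+1)^2 = +1.
v=13: a=13^-2·(≡5), b=13^0·(≡1) mod 13; (5|13)=-1, (1|13)=+1; (−1)^{-2·0·6}·(-1)^0·(+1)^-2 = +1.
v=∞: -30305 < 0 and -29 < 0  ⇒  (a,b)_∞ = -1.
v=5: a=5^3·(≡1), b=5^2·(≡1) mod 5; (1|5)=+1, (1|5)=+1; (−1)^{3·2·2}·(+1)^2·(+1)^3 = +1.
v=29: a=29^1·(≡22), b=29^1·(≡22) mod 29; (22|29)=+1, (22|29)=+1; (−1)^{1·1·14}·(+1)^1·(+1)^1 = +1.
v=19: a=19^1·(≡4), b=19^0·(≡1) mod 19; (4|19)=+1, (1|19)=+1; (−1)^{1·0·9}·(+1)^0·(+1)^1 = +1.
v=7: a=7^-2·(≡5), b=7^0·(≡5) mod 7; (5|7)=-1, (5|7)=-1; (−1)^{-2·0·3}·(-1)^0·(-1)^-2 = +1.
v=2: v_2(a)=-4, v_2(b)=-4; units ≡ 7, 3 (mod 8); ε·ε+αω+βω = 1·1+-4·1+-4·0 ≡ 1  ⇒  (a,b)_2 = -1.
(-30305, -29 / ℚ) ramifies at {2, ∞}: a division algebra.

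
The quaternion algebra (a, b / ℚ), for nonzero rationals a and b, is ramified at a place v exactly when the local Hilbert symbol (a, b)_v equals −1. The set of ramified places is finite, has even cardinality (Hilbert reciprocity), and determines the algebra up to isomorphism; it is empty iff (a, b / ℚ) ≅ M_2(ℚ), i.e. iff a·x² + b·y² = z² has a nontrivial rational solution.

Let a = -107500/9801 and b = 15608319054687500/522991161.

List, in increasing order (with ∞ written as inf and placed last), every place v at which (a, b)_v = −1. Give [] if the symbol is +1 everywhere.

Mod squares: a ≡ -43, b ≡ 5402555. Check v ∈ {∞, 2, 3, 5, 7, 11, 19, 29, 37, 43, 53}.
v=53: a=53^0·(≡4), b=53^1·(≡15) mod 53; (4|53)=+1, (15|53)=+1; (−1)^{0·1·26}·(+1)^1·(+1)^0 = +1.
v=29: a=29^0·(≡26), b=29^1·(≡24) mod 29; (26|29)=-1, (24|29)=+1; (−1)^{0·1·14}·(-1)^1·(+1)^0 = -1.
v=7: a=7^0·(≡6), b=7^-2·(≡2) mod 7; (6|7)=-1, (2|7)=+1; (−1)^{0·-2·3}·(-1)^-2·(+1)^0 = +1.
v=3: a=3^-4·(≡2), b=3^-6·(≡2) mod 3; (2|3)=-1, (2|3)=-1; (−1)^{-4·-6·1}·(-1)^-6·(-1)^-4 = +1.
v=5: a=5^4·(≡3), b=5^9·(≡1) mod 5; (3|5)=-1, (1|5)=+1; (−1)^{4·9·2}·(-1)^9·(+1)^4 = -1.
v=19: a=19^0·(≡12), b=19^1·(≡13) mod 19; (12|19)=-1, (13|19)=-1; (−1)^{0·1·9}·(-1)^1·(-1)^0 = -1.
v=37: a=37^0·(≡13), b=37^1·(≡35) mod 37; (13|37)=-1, (35|37)=-1; (−1)^{0·1·18}·(-1)^1·(-1)^0 = -1.
v=43: a=43^1·(≡2), b=43^2·(≡31) mod 43; (2|43)=-1, (31|43)=+1; (−1)^{1·2·21}·(-1)^2·(+1)^1 = +1.
v=11: a=11^-2·(≡9), b=11^-4·(≡5) mod 11; (9|11)=+1, (5|11)=+1; (−1)^{-2·-4·5}·(+1)^-4·(+1)^-2 = +1.
v=∞: -43 < 0 and 5402555 > 0  ⇒  (a,b)_∞ = +1.
v=2: v_2(a)=2, v_2(b)=2; units ≡ 5, 3 (mod 8); ε·ε+αω+βω = 0·1+2·1+2·1 ≡ 0  ⇒  (a,b)_2 = +1.
|Ram(-43, 5402555)| = 4, even; anisotropic at {5, 19, 29, 37}.

[5, 19, 29, 37]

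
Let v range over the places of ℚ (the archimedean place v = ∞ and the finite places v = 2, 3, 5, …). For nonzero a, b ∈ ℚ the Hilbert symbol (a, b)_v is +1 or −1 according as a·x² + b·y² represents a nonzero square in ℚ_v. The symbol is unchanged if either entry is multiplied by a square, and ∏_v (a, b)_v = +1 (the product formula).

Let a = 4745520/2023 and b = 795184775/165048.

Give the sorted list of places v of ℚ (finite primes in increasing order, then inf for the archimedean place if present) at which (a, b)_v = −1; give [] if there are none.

(a, b) ≡ (1365, 9282) mod (ℚ^×)²; places V = {2, 3, 5, 7, 11, 13, 17, 23, 47, ∞}.
(a,b)_11: α=0, u≡1; β=2, v≡3 (mod 11); (1|11)=+1, (3|11)=+1; sign (−1)^0·+1^2·+1^0 = +1.
(a,b)_5: α=1, u≡3; β=2, v≡2 (mod 5); (3|5)=-1, (2|5)=-1; sign (−1)^0·-1^2·-1^1 = -1.
(a,b)_∞: sgn(1365)=+, sgn(9282)=+, so +1.
(a,b)_23: α=0, u≡1; β=-2, v≡9 (mod 23); (1|23)=+1, (9|23)=+1; sign (−1)^0·+1^-2·+1^0 = +1.
(a,b)_13: α=3, u≡10; β=-1, v≡1 (mod 13); (10|13)=+1, (1|13)=+1; sign (−1)^0·+1^-1·+1^3 = +1.
(a,b)_17: α=-2, u≡3; β=1, v≡2 (mod 17); (3|17)=-1, (2|17)=+1; sign (−1)^0·-1^1·+1^-2 = -1.
(a,b)_47: α=0, u≡12; β=2, v≡41 (mod 47); (12|47)=+1, (41|47)=-1; sign (−1)^0·+1^2·-1^0 = +1.
(a,b)_3: α=3, u≡2; β=-1, v≡1 (mod 3); (2|3)=-1, (1|3)=+1; sign (−1)^1·-1^-1·+1^3 = +1.
(a,b)_2: α=4, β=-3; u≡5, v≡1 (mod 8); ε(u)ε(v)=0·0, αω(v)=4·0, βω(u)=-3·1; sum ≡ 1  ⇒  -1.
(a,b)_7: α=-1, u≡5; β=1, v≡6 (mod 7); (5|7)=-1, (6|7)=-1; sign (−1)^1·-1^1·-1^-1 = -1.
|Ram(1365, 9282)| = 4, even; anisotropic at {2, 5, 7, 17}.

[2, 5, 7, 17]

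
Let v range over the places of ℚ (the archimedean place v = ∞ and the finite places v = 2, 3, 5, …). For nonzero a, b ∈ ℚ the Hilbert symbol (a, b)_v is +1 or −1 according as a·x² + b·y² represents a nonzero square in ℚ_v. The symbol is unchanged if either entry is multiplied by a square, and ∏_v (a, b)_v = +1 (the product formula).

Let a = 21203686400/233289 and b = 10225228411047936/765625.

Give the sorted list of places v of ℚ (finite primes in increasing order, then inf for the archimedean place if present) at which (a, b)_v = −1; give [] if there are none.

Mod squares: a ≡ 29, b ≡ 2001. Check v ∈ {∞, 2, 3, 5, 7, 11, 13, 19, 23, 29}.
v=∞: 29 > 0 and 2001 > 0  ⇒  (a,b)_∞ = +1.
v=11: a=11^0·(≡6), b=11^2·(≡6) mod 11; (6|11)=-1, (6|11)=-1; (−1)^{0·2·5}·(-1)^2·(-1)^0 = +1.
v=29: a=29^1·(≡20), b=29^1·(≡17) mod 29; (20|29)=+1, (17|29)=-1; (−1)^{1·1·14}·(+1)^1·(-1)^1 = -1.
v=19: a=19^0·(≡2), b=19^2·(≡5) mod 19; (2|19)=-1, (5|19)=+1; (−1)^{0·2·9}·(-1)^2·(+1)^0 = +1.
v=13: a=13^4·(≡12), b=13^4·(≡4) mod 13; (12|13)=+1, (4|13)=+1; (−1)^{4·4·6}·(+1)^4·(+1)^4 = +1.
v=5: a=5^2·(≡4), b=5^-6·(≡4) mod 5; (4|5)=+1, (4|5)=+1; (−1)^{2·-6·2}·(+1)^-6·(+1)^2 = +1.
v=7: a=7^-2·(≡1), b=7^-2·(≡6) mod 7; (1|7)=+1, (6|7)=-1; (−1)^{-2·-2·3}·(+1)^-2·(-1)^-2 = +1.
v=2: v_2(a)=10, v_2(b)=12; units ≡ 5, 1 (mod 8); ε·ε+αω+βω = 0·0+10·0+12·1 ≡ 0  ⇒  (a,b)_2 = +1.
v=23: a=23^-2·(≡4), b=23^1·(≡16) mod 23; (4|23)=+1, (16|23)=+1; (−1)^{-2·1·11}·(+1)^1·(+1)^-2 = +1.
v=3: a=3^-2·(≡2), b=3^1·(≡1) mod 3; (2|3)=-1, (1|3)=+1; (−1)^{-2·1·1}·(-1)^1·(+1)^-2 = -1.
|Ram(29, 2001)| = 2, even; anisotropic at {3, 29}.

[3, 29]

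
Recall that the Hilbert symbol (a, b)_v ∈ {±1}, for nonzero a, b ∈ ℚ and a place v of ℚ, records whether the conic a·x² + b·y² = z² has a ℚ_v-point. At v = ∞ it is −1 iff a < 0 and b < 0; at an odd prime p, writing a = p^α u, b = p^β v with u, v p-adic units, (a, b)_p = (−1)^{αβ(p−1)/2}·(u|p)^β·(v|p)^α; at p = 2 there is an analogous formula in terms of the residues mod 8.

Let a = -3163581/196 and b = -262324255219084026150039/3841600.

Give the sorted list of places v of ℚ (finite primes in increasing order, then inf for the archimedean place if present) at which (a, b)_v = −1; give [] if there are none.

[11, 17, 29, inf]

(a, b) ≡ (-351509, -3866599) mod (ℚ^×)²; places V = {2, 3, 5, 7, 11, 13, 17, 19, 23, 29, 31, ∞}.
(a,b)_17: α=1, u≡12; β=3, v≡8 (mod 17); (12|17)=-1, (8|17)=+1; sign (−1)^0·-1^3·+1^1 = -1.
(a,b)_7: α=-2, u≡5; β=-4, v≡6 (mod 7); (5|7)=-1, (6|7)=-1; sign (−1)^0·-1^-4·-1^-2 = +1.
(a,b)_5: α=0, u≡4; β=-2, v≡4 (mod 5); (4|5)=+1, (4|5)=+1; sign (−1)^0·+1^-2·+1^0 = +1.
(a,b)_11: α=0, u≡7; β=1, v≡8 (mod 11); (7|11)=-1, (8|11)=-1; sign (−1)^0·-1^1·-1^0 = -1.
(a,b)_13: α=0, u≡8; β=2, v≡4 (mod 13); (8|13)=-1, (4|13)=+1; sign (−1)^0·-1^2·+1^0 = +1.
(a,b)_29: α=1, u≡7; β=3, v≡26 (mod 29); (7|29)=+1, (26|29)=-1; sign (−1)^0·+1^3·-1^1 = -1.
(a,b)_3: α=2, u≡1; β=2, v≡2 (mod 3); (1|3)=+1, (2|3)=-1; sign (−1)^0·+1^2·-1^2 = +1.
(a,b)_2: α=-2, β=-6; u≡3, v≡1 (mod 8); ε(u)ε(v)=1·0, αω(v)=-2·0, βω(u)=-6·1; sum ≡ 0  ⇒  +1.
(a,b)_19: α=0, u≡15; β=2, v≡2 (mod 19); (15|19)=-1, (2|19)=-1; sign (−1)^0·-1^2·-1^0 = +1.
(a,b)_31: α=1, u≡28; β=3, v≡11 (mod 31); (28|31)=+1, (11|31)=-1; sign (−1)^1·+1^3·-1^1 = +1.
(a,b)_23: α=1, u≡9; β=3, v≡10 (mod 23); (9|23)=+1, (10|23)=-1; sign (−1)^1·+1^3·-1^1 = +1.
(a,b)_∞: sgn(-351509)=−, sgn(-3866599)=−, so -1.
Ram(-351509, -3866599) = {11, 17, 29, ∞}; no ℚ_11-point on the conic.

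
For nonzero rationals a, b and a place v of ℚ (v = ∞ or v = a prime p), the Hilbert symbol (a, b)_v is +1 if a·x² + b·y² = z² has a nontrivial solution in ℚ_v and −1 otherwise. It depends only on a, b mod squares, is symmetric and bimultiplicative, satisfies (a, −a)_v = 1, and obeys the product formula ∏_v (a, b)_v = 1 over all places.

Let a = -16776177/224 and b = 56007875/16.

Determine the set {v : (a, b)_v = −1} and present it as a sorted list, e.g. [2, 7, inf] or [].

[2, 3, 5, 11]

Mod squares: a ≡ -462, b ≡ 35. Check v ∈ {∞, 2, 3, 5, 7, 11, 23, 31}.
v=31: a=31^2·(≡26), b=31^0·(≡9) mod 31; (26|31)=-1, (9|31)=+1; (−1)^{2·0·15}·(-1)^0·(+1)^2 = +1.
v=11: a=11^1·(≡8), b=11^2·(≡10) mod 11; (8|11)=-1, (10|11)=-1; (−1)^{1·2·5}·(-1)^2·(-1)^1 = -1.
v=5: a=5^0·(≡2), b=5^3·(≡3) mod 5; (2|5)=-1, (3|5)=-1; (−1)^{0·3·2}·(-1)^3·(-1)^0 = -1.
v=∞: -462 < 0 and 35 > 0  ⇒  (a,b)_∞ = +1.
v=2: v_2(a)=-5, v_2(b)=-4; units ≡ 1, 3 (mod 8); ε·ε+αω+βω = 0·1+-5·1+-4·0 ≡ 1  ⇒  (a,b)_2 = -1.
v=3: a=3^1·(≡2), b=3^0·(≡2) mod 3; (2|3)=-1, (2|3)=-1; (−1)^{1·0·1}·(-1)^0·(-1)^1 = -1.
v=7: a=7^-1·(≡4), b=7^1·(≡3) mod 7; (4|7)=+1, (3|7)=-1; (−1)^{-1·1·3}·(+1)^1·(-1)^-1 = +1.
v=23: a=23^2·(≡7), b=23^2·(≡9) mod 23; (7|23)=-1, (9|23)=+1; (−1)^{2·2·11}·(-1)^2·(+1)^2 = +1.
|Ram(-462, 35)| = 4, even; anisotropic at {2, 3, 5, 11}.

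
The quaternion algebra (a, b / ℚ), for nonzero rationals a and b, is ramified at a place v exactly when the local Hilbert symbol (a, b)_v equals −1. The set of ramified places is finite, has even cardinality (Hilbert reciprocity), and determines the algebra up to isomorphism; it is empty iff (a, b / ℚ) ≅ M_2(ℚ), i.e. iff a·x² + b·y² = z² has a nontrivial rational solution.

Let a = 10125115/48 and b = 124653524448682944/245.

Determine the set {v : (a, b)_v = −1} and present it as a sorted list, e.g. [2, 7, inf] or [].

Mod squares: a ≡ 2145, b ≡ 195. Check v ∈ {∞, 2, 3, 5, 7, 11, 13, 17, 19}.
v=2: v_2(a)=-4, v_2(b)=6; units ≡ 1, 3 (mod 8); ε·ε+αω+βω = 0·1+-4·1+6·0 ≡ 0  ⇒  (a,b)_2 = +1.
v=∞: 2145 > 0 and 195 > 0  ⇒  (a,b)_∞ = +1.
v=5: a=5^1·(≡1), b=5^-1·(≡1) mod 5; (1|5)=+1, (1|5)=+1; (−1)^{1·-1·2}·(+1)^-1·(+1)^1 = +1.
v=13: a=13^1·(≡10), b=13^3·(≡8) mod 13; (10|13)=+1, (8|13)=-1; (−1)^{1·3·6}·(+1)^3·(-1)^1 = -1.
v=3: a=3^-1·(≡1), b=3^5·(≡2) mod 3; (1|3)=+1, (2|3)=-1; (−1)^{-1·5·1}·(+1)^5·(-1)^-1 = +1.
v=17: a=17^2·(≡12), b=17^4·(≡13) mod 17; (12|17)=-1, (13|17)=+1; (−1)^{2·4·8}·(-1)^4·(+1)^2 = +1.
v=11: a=11^1·(≡10), b=11^2·(≡8) mod 11; (10|11)=-1, (8|11)=-1; (−1)^{1·2·5}·(-1)^2·(-1)^1 = -1.
v=7: a=7^2·(≡5), b=7^-2·(≡3) mod 7; (5|7)=-1, (3|7)=-1; (−1)^{2·-2·3}·(-1)^-2·(-1)^2 = +1.
v=19: a=19^0·(≡11), b=19^2·(≡6) mod 19; (11|19)=+1, (6|19)=+1; (−1)^{0·2·9}·(+1)^2·(+1)^0 = +1.
|Ram(2145, 195)| = 2, even; anisotropic at {11, 13}.

[11, 13]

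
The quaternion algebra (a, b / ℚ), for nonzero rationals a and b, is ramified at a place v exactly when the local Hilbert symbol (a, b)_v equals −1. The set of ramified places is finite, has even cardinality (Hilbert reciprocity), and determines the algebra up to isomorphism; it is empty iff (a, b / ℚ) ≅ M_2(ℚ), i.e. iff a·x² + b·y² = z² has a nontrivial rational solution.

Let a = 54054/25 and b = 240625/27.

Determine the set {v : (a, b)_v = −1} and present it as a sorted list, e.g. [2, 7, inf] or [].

[3, 7, 11, 13]

(a, b) ≡ (6006, 1155) mod (ℚ^×)²; places V = {2, 3, 5, 7, 11, 13, ∞}.
(a,b)_13: α=1, u≡2; β=0, v≡8 (mod 13); (2|13)=-1, (8|13)=-1; sign (−1)^0·-1^0·-1^1 = -1.
(a,b)_11: α=1, u≡10; β=1, v≡8 (mod 11); (10|11)=-1, (8|11)=-1; sign (−1)^1·-1^1·-1^1 = -1.
(a,b)_∞: sgn(6006)=+, sgn(1155)=+, so +1.
(a,b)_5: α=-2, u≡4; β=5, v≡1 (mod 5); (4|5)=+1, (1|5)=+1; sign (−1)^0·+1^5·+1^-2 = +1.
(a,b)_7: α=1, u≡2; β=1, v≡2 (mod 7); (2|7)=+1, (2|7)=+1; sign (−1)^1·+1^1·+1^1 = -1.
(a,b)_2: α=1, β=0; u≡3, v≡3 (mod 8); ε(u)ε(v)=1·1, αω(v)=1·1, βω(u)=0·1; sum ≡ 0  ⇒  +1.
(a,b)_3: α=3, u≡1; β=-3, v≡1 (mod 3); (1|3)=+1, (1|3)=+1; sign (−1)^1·+1^-3·+1^3 = -1.
(6006, 1155 / ℚ) ramifies at {3, 7, 11, 13}: a division algebra.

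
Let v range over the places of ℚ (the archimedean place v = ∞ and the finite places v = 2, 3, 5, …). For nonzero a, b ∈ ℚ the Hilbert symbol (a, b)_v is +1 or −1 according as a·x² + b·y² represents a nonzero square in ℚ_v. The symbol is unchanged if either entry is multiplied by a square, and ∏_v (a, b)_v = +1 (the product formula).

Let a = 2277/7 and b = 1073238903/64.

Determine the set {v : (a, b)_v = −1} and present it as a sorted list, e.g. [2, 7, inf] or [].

(a, b) ≡ (1771, 23) mod (ℚ^×)²; places V = {2, 3, 7, 11, 23, ∞}.
(a,b)_2: α=0, β=-6; u≡3, v≡7 (mod 8); ε(u)ε(v)=1·1, αω(v)=0·0, βω(u)=-6·1; sum ≡ 1  ⇒  -1.
(a,b)_11: α=1, u≡6; β=2, v≡4 (mod 11); (6|11)=-1, (4|11)=+1; sign (−1)^0·-1^2·+1^1 = +1.
(a,b)_3: α=2, u≡1; β=6, v≡2 (mod 3); (1|3)=+1, (2|3)=-1; sign (−1)^0·+1^6·-1^2 = +1.
(a,b)_∞: sgn(1771)=+, sgn(23)=+, so +1.
(a,b)_23: α=1, u≡1; β=3, v≡13 (mod 23); (1|23)=+1, (13|23)=+1; sign (−1)^1·+1^3·+1^1 = -1.
(a,b)_7: α=-1, u≡2; β=0, v≡2 (mod 7); (2|7)=+1, (2|7)=+1; sign (−1)^0·+1^0·+1^-1 = +1.
(1771, 23 / ℚ) ramifies at {2, 23}: a division algebra.

[2, 23]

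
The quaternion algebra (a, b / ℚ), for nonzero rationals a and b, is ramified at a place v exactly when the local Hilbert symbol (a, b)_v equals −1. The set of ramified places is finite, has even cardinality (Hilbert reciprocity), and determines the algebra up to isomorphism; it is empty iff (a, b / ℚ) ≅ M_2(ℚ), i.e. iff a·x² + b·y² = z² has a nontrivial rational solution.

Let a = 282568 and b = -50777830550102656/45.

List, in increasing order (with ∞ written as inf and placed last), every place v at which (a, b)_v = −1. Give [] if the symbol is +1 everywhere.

(a, b) ≡ (418, -27170) mod (ℚ^×)²; places V = {2, 3, 5, 7, 11, 13, 17, 19, ∞}.
(a,b)_17: α=0, u≡11; β=2, v≡2 (mod 17); (11|17)=-1, (2|17)=+1; sign (−1)^0·-1^2·+1^0 = +1.
(a,b)_13: α=2, u≡8; β=5, v≡9 (mod 13); (8|13)=-1, (9|13)=+1; sign (−1)^0·-1^5·+1^2 = -1.
(a,b)_∞: sgn(418)=+, sgn(-27170)=−, so +1.
(a,b)_2: α=3, β=7; u≡1, v≡7 (mod 8); ε(u)ε(v)=0·1, αω(v)=3·0, βω(u)=7·0; sum ≡ 0  ⇒  +1.
(a,b)_7: α=0, u≡6; β=2, v≡4 (mod 7); (6|7)=-1, (4|7)=+1; sign (−1)^0·-1^2·+1^0 = +1.
(a,b)_19: α=1, u≡14; β=3, v≡14 (mod 19); (14|19)=-1, (14|19)=-1; sign (−1)^1·-1^3·-1^1 = -1.
(a,b)_5: α=0, u≡3; β=-1, v≡1 (mod 5); (3|5)=-1, (1|5)=+1; sign (−1)^0·-1^-1·+1^0 = -1.
(a,b)_11: α=1, u≡3; β=1, v≡3 (mod 11); (3|11)=+1, (3|11)=+1; sign (−1)^1·+1^1·+1^1 = -1.
(a,b)_3: α=0, u≡1; β=-2, v≡1 (mod 3); (1|3)=+1, (1|3)=+1; sign (−1)^0·+1^-2·+1^0 = +1.
|Ram(418, -27170)| = 4, even; anisotropic at {5, 11, 13, 19}.

[5, 11, 13, 19]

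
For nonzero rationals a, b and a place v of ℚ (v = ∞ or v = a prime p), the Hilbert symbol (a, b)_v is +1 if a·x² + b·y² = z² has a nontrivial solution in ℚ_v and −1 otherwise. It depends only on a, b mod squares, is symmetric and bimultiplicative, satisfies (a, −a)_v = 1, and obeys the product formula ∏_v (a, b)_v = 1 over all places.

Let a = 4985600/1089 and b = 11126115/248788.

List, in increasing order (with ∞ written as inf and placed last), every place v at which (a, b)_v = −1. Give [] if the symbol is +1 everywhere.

[2, 19, 37, 41]

Mod squares: a ≡ 779, b ≡ 270655. Check v ∈ {∞, 2, 3, 5, 7, 11, 13, 19, 37, 41}.
v=7: a=7^0·(≡1), b=7^1·(≡4) mod 7; (1|7)=+1, (4|7)=+1; (−1)^{0·1·3}·(+1)^1·(+1)^0 = +1.
v=3: a=3^-2·(≡2), b=3^2·(≡1) mod 3; (2|3)=-1, (1|3)=+1; (−1)^{-2·2·1}·(-1)^2·(+1)^-2 = +1.
v=2: v_2(a)=8, v_2(b)=-2; units ≡ 3, 7 (mod 8); ε·ε+αω+βω = 1·1+8·0+-2·1 ≡ 1  ⇒  (a,b)_2 = -1.
v=13: a=13^0·(≡10), b=13^2·(≡6) mod 13; (10|13)=+1, (6|13)=-1; (−1)^{0·2·6}·(+1)^2·(-1)^0 = +1.
v=37: a=37^0·(≡23), b=37^-1·(≡34) mod 37; (23|37)=-1, (34|37)=+1; (−1)^{0·-1·18}·(-1)^-1·(+1)^0 = -1.
v=41: a=41^1·(≡14), b=41^-2·(≡6) mod 41; (14|41)=-1, (6|41)=-1; (−1)^{1·-2·20}·(-1)^-2·(-1)^1 = -1.
v=11: a=11^-2·(≡9), b=11^1·(≡4) mod 11; (9|11)=+1, (4|11)=+1; (−1)^{-2·1·5}·(+1)^1·(+1)^-2 = +1.
v=5: a=5^2·(≡1), b=5^1·(≡1) mod 5; (1|5)=+1, (1|5)=+1; (−1)^{2·1·2}·(+1)^1·(+1)^2 = +1.
v=∞: 779 > 0 and 270655 > 0  ⇒  (a,b)_∞ = +1.
v=19: a=19^1·(≡8), b=19^1·(≡12) mod 19; (8|19)=-1, (12|19)=-1; (−1)^{1·1·9}·(-1)^1·(-1)^1 = -1.
(779, 270655 / ℚ) ramifies at {2, 19, 37, 41}: a division algebra.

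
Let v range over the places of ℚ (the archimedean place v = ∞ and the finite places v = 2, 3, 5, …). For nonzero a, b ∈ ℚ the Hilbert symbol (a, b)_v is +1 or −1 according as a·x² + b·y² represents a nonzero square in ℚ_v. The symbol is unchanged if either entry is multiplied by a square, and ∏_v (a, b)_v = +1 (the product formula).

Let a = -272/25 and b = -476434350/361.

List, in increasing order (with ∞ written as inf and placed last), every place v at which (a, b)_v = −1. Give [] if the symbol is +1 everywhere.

[41, inf]

(a, b) ≡ (-17, -43214) mod (ℚ^×)²; places V = {2, 3, 5, 7, 17, 19, 31, 41, ∞}.
(a,b)_2: α=4, β=1; u≡7, v≡1 (mod 8); ε(u)ε(v)=1·0, αω(v)=4·0, βω(u)=1·0; sum ≡ 0  ⇒  +1.
(a,b)_5: α=-2, u≡3; β=2, v≡1 (mod 5); (3|5)=-1, (1|5)=+1; sign (−1)^0·-1^2·+1^-2 = +1.
(a,b)_7: α=0, u≡2; β=2, v≡1 (mod 7); (2|7)=+1, (1|7)=+1; sign (−1)^0·+1^2·+1^0 = +1.
(a,b)_17: α=1, u≡15; β=1, v≡1 (mod 17); (15|17)=+1, (1|17)=+1; sign (−1)^0·+1^1·+1^1 = +1.
(a,b)_19: α=0, u≡18; β=-2, v≡17 (mod 19); (18|19)=-1, (17|19)=+1; sign (−1)^0·-1^-2·+1^0 = +1.
(a,b)_41: α=0, u≡17; β=1, v≡6 (mod 41); (17|41)=-1, (6|41)=-1; sign (−1)^0·-1^1·-1^0 = -1.
(a,b)_3: α=0, u≡1; β=2, v≡1 (mod 3); (1|3)=+1, (1|3)=+1; sign (−1)^0·+1^2·+1^0 = +1.
(a,b)_∞: sgn(-17)=−, sgn(-43214)=−, so -1.
(a,b)_31: α=0, u≡4; β=1, v≡1 (mod 31); (4|31)=+1, (1|31)=+1; sign (−1)^0·+1^1·+1^0 = +1.
|Ram(-17, -43214)| = 2, even; anisotropic at {41, ∞}.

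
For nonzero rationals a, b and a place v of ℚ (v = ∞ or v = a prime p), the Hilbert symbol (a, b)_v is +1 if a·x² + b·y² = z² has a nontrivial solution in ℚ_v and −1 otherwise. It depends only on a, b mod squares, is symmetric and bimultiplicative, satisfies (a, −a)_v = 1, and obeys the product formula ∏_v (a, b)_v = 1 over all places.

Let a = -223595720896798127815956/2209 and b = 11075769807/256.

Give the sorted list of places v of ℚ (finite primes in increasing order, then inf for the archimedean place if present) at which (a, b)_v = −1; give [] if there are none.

(a, b) ≡ (-3115221, 72447) mod (ℚ^×)²; places V = {2, 3, 17, 19, 23, 31, 41, 43, 47, ∞}.
(a,b)_∞: sgn(-3115221)=−, sgn(72447)=+, so +1.
(a,b)_47: α=-2, u≡23; β=0, v≡33 (mod 47); (23|47)=-1, (33|47)=-1; sign (−1)^0·-1^0·-1^-2 = +1.
(a,b)_17: α=0, u≡6; β=2, v≡3 (mod 17); (6|17)=-1, (3|17)=-1; sign (−1)^0·-1^2·-1^0 = +1.
(a,b)_3: α=3, u≡1; β=1, v≡2 (mod 3); (1|3)=+1, (2|3)=-1; sign (−1)^1·+1^1·-1^3 = +1.
(a,b)_2: α=2, β=-8; u≡3, v≡7 (mod 8); ε(u)ε(v)=1·1, αω(v)=2·0, βω(u)=-8·1; sum ≡ 1  ⇒  -1.
(a,b)_41: α=3, u≡23; β=1, v≡5 (mod 41); (23|41)=+1, (5|41)=+1; sign (−1)^0·+1^1·+1^3 = +1.
(a,b)_31: α=3, u≡11; β=1, v≡30 (mod 31); (11|31)=-1, (30|31)=-1; sign (−1)^1·-1^1·-1^3 = -1.
(a,b)_19: α=3, u≡1; β=1, v≡8 (mod 19); (1|19)=+1, (8|19)=-1; sign (−1)^1·+1^1·-1^3 = +1.
(a,b)_23: α=0, u≡22; β=2, v≡10 (mod 23); (22|23)=-1, (10|23)=-1; sign (−1)^0·-1^2·-1^0 = +1.
(a,b)_43: α=5, u≡42; β=0, v≡21 (mod 43); (42|43)=-1, (21|43)=+1; sign (−1)^0·-1^0·+1^5 = +1.
(-3115221, 72447 / ℚ) ramifies at {2, 31}: a division algebra.

[2, 31]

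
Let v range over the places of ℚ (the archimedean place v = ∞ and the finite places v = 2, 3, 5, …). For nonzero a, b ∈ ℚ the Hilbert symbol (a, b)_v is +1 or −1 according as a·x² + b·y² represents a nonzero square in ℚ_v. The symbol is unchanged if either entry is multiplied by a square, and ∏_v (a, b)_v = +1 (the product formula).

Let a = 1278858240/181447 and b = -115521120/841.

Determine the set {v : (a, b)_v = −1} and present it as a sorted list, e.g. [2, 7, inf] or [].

[2, 3, 7, 13]

(a, b) ≡ (1155, -6630) mod (ℚ^×)²; places V = {2, 3, 5, 7, 11, 13, 17, 23, 29, ∞}.
(a,b)_23: α=-2, u≡21; β=0, v≡17 (mod 23); (21|23)=-1, (17|23)=-1; sign (−1)^0·-1^0·-1^-2 = +1.
(a,b)_∞: sgn(1155)=+, sgn(-6630)=−, so +1.
(a,b)_7: α=-3, u≡4; β=0, v≡6 (mod 7); (4|7)=+1, (6|7)=-1; sign (−1)^0·+1^0·-1^-3 = -1.
(a,b)_2: α=10, β=5; u≡3, v≡5 (mod 8); ε(u)ε(v)=1·0, αω(v)=10·1, βω(u)=5·1; sum ≡ 1  ⇒  -1.
(a,b)_11: α=1, u≡2; β=2, v≡5 (mod 11); (2|11)=-1, (5|11)=+1; sign (−1)^0·-1^2·+1^1 = +1.
(a,b)_5: α=1, u≡4; β=1, v≡1 (mod 5); (4|5)=+1, (1|5)=+1; sign (−1)^0·+1^1·+1^1 = +1.
(a,b)_13: α=0, u≡6; β=1, v≡3 (mod 13); (6|13)=-1, (3|13)=+1; sign (−1)^0·-1^1·+1^0 = -1.
(a,b)_29: α=2, u≡20; β=-2, v≡3 (mod 29); (20|29)=+1, (3|29)=-1; sign (−1)^0·+1^-2·-1^2 = +1.
(a,b)_3: α=3, u≡1; β=3, v≡1 (mod 3); (1|3)=+1, (1|3)=+1; sign (−1)^1·+1^3·+1^3 = -1.
(a,b)_17: α=0, u≡15; β=1, v≡2 (mod 17); (15|17)=+1, (2|17)=+1; sign (−1)^0·+1^1·+1^0 = +1.
Ram(1155, -6630) = {2, 3, 7, 13}; no ℚ_2-point on the conic.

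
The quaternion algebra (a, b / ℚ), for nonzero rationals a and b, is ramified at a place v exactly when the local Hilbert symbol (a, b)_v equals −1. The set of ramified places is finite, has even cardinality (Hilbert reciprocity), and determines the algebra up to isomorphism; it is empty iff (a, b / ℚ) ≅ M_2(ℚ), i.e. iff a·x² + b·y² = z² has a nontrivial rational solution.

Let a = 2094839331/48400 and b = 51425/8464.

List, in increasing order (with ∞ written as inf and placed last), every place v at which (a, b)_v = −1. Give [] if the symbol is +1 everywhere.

(a, b) ≡ (51, 17) mod (ℚ^×)²; places V = {2, 3, 5, 11, 13, 17, 23, 29, ∞}.
(a,b)_13: α=2, u≡12; β=0, v≡10 (mod 13); (12|13)=+1, (10|13)=+1; sign (−1)^0·+1^0·+1^2 = +1.
(a,b)_17: α=3, u≡10; β=1, v≡9 (mod 17); (10|17)=-1, (9|17)=+1; sign (−1)^0·-1^1·+1^3 = -1.
(a,b)_11: α=-2, u≡6; β=2, v≡8 (mod 11); (6|11)=-1, (8|11)=-1; sign (−1)^0·-1^2·-1^-2 = +1.
(a,b)_2: α=-4, β=-4; u≡3, v≡1 (mod 8); ε(u)ε(v)=1·0, αω(v)=-4·0, βω(u)=-4·1; sum ≡ 0  ⇒  +1.
(a,b)_∞: sgn(51)=+, sgn(17)=+, so +1.
(a,b)_3: α=1, u≡2; β=0, v≡2 (mod 3); (2|3)=-1, (2|3)=-1; sign (−1)^0·-1^0·-1^1 = -1.
(a,b)_5: α=-2, u≡1; β=2, v≡3 (mod 5); (1|5)=+1, (3|5)=-1; sign (−1)^0·+1^2·-1^-2 = +1.
(a,b)_29: α=2, u≡6; β=0, v≡27 (mod 29); (6|29)=+1, (27|29)=-1; sign (−1)^0·+1^0·-1^2 = +1.
(a,b)_23: α=0, u≡17; β=-2, v≡7 (mod 23); (17|23)=-1, (7|23)=-1; sign (−1)^0·-1^-2·-1^0 = +1.
(51, 17 / ℚ) ramifies at {3, 17}: a division algebra.

[3, 17]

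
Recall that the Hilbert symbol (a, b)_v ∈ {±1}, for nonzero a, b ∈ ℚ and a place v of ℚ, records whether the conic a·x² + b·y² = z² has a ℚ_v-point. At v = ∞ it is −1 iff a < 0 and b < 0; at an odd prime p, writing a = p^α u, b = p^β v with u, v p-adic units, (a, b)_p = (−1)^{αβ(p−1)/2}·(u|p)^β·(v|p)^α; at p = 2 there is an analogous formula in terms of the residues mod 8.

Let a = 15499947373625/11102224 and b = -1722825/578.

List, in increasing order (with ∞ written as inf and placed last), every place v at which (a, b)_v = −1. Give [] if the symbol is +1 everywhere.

(a, b) ≡ (9686105, -15314) mod (ℚ^×)²; places V = {2, 3, 5, 7, 11, 13, 17, 19, 23, 31, ∞}.
(a,b)_7: α=-4, u≡2; β=0, v≡2 (mod 7); (2|7)=+1, (2|7)=+1; sign (−1)^0·+1^0·+1^-4 = +1.
(a,b)_13: α=1, u≡3; β=1, v≡6 (mod 13); (3|13)=+1, (6|13)=-1; sign (−1)^0·+1^1·-1^1 = -1.
(a,b)_17: α=-2, u≡16; β=-2, v≡3 (mod 17); (16|17)=+1, (3|17)=-1; sign (−1)^0·+1^-2·-1^-2 = +1.
(a,b)_23: α=3, u≡22; β=0, v≡12 (mod 23); (22|23)=-1, (12|23)=+1; sign (−1)^0·-1^0·+1^3 = +1.
(a,b)_∞: sgn(9686105)=+, sgn(-15314)=−, so +1.
(a,b)_11: α=3, u≡4; β=0, v≡1 (mod 11); (4|11)=+1, (1|11)=+1; sign (−1)^0·+1^0·+1^3 = +1.
(a,b)_19: α=1, u≡9; β=1, v≡11 (mod 19); (9|19)=+1, (11|19)=+1; sign (−1)^1·+1^1·+1^1 = -1.
(a,b)_5: α=3, u≡1; β=2, v≡4 (mod 5); (1|5)=+1, (4|5)=+1; sign (−1)^0·+1^2·+1^3 = +1.
(a,b)_2: α=-4, β=-1; u≡1, v≡7 (mod 8); ε(u)ε(v)=0·1, αω(v)=-4·0, βω(u)=-1·0; sum ≡ 0  ⇒  +1.
(a,b)_3: α=0, u≡2; β=2, v≡1 (mod 3); (2|3)=-1, (1|3)=+1; sign (−1)^0·-1^2·+1^0 = +1.
(a,b)_31: α=1, u≡27; β=1, v≡19 (mod 31); (27|31)=-1, (19|31)=+1; sign (−1)^1·-1^1·+1^1 = +1.
Ram(9686105, -15314) = {13, 19}; no ℚ_13-point on the conic.

[13, 19]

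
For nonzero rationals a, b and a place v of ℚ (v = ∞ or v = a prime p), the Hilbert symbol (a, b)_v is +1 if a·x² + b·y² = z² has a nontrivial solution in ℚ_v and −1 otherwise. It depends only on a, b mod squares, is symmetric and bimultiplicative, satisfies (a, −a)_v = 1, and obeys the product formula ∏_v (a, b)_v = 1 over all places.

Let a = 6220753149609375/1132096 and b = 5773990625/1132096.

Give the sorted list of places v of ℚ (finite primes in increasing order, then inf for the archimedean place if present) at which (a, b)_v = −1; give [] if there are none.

[3, 5, 13, 17]

Mod squares: a ≡ 663, b ≡ 65. Check v ∈ {∞, 2, 3, 5, 7, 13, 17, 19, 29}.
v=3: a=3^1·(≡2), b=3^0·(≡2) mod 3; (2|3)=-1, (2|3)=-1; (−1)^{1·0·1}·(-1)^0·(-1)^1 = -1.
v=13: a=13^5·(≡1), b=13^3·(≡8) mod 13; (1|13)=+1, (8|13)=-1; (−1)^{5·3·6}·(+1)^3·(-1)^5 = -1.
v=2: v_2(a)=-6, v_2(b)=-6; units ≡ 7, 1 (mod 8); ε·ε+αω+βω = 1·0+-6·0+-6·0 ≡ 0  ⇒  (a,b)_2 = +1.
v=19: a=19^-2·(≡11), b=19^-2·(≡8) mod 19; (11|19)=+1, (8|19)=-1; (−1)^{-2·-2·9}·(+1)^-2·(-1)^-2 = +1.
v=17: a=17^1·(≡3), b=17^0·(≡14) mod 17; (3|17)=-1, (14|17)=-1; (−1)^{1·0·8}·(-1)^0·(-1)^1 = -1.
v=29: a=29^2·(≡23), b=29^2·(≡16) mod 29; (23|29)=+1, (16|29)=+1; (−1)^{2·2·14}·(+1)^2·(+1)^2 = +1.
v=5: a=5^8·(≡3), b=5^5·(≡2) mod 5; (3|5)=-1, (2|5)=-1; (−1)^{8·5·2}·(-1)^5·(-1)^8 = -1.
v=∞: 663 > 0 and 65 > 0  ⇒  (a,b)_∞ = +1.
v=7: a=7^-2·(≡5), b=7^-2·(≡1) mod 7; (5|7)=-1, (1|7)=+1; (−1)^{-2·-2·3}·(-1)^-2·(+1)^-2 = +1.
|Ram(663, 65)| = 4, even; anisotropic at {3, 5, 13, 17}.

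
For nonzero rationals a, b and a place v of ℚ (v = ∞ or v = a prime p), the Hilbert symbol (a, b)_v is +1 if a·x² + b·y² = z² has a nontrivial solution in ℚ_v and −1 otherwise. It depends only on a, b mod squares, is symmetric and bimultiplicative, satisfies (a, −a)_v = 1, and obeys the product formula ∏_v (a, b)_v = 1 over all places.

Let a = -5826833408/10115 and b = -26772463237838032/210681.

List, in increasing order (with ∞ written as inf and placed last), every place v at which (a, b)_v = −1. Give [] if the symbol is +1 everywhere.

[2, 5, 7, inf]

(a, b) ≡ (-1645945, -37) mod (ℚ^×)²; places V = {2, 3, 5, 7, 11, 13, 17, 31, 37, 41, ∞}.
(a,b)_2: α=10, β=4; u≡7, v≡3 (mod 8); ε(u)ε(v)=1·1, αω(v)=10·1, βω(u)=4·0; sum ≡ 1  ⇒  -1.
(a,b)_17: α=-2, u≡11; β=-2, v≡7 (mod 17); (11|17)=-1, (7|17)=-1; sign (−1)^0·-1^-2·-1^-2 = +1.
(a,b)_11: α=2, u≡7; β=2, v≡6 (mod 11); (7|11)=-1, (6|11)=-1; sign (−1)^0·-1^2·-1^2 = +1.
(a,b)_31: α=1, u≡20; β=2, v≡14 (mod 31); (20|31)=+1, (14|31)=+1; sign (−1)^0·+1^2·+1^1 = +1.
(a,b)_5: α=-1, u≡4; β=0, v≡3 (mod 5); (4|5)=+1, (3|5)=-1; sign (−1)^0·+1^0·-1^-1 = -1.
(a,b)_3: α=0, u≡2; β=-6, v≡2 (mod 3); (2|3)=-1, (2|3)=-1; sign (−1)^0·-1^-6·-1^0 = +1.
(a,b)_41: α=1, u≡34; β=2, v≡31 (mod 41); (34|41)=-1, (31|41)=+1; sign (−1)^0·-1^2·+1^1 = +1.
(a,b)_∞: sgn(-1645945)=−, sgn(-37)=−, so -1.
(a,b)_37: α=1, u≡11; β=3, v≡12 (mod 37); (11|37)=+1, (12|37)=+1; sign (−1)^0·+1^3·+1^1 = +1.
(a,b)_7: α=-1, u≡1; β=0, v≡3 (mod 7); (1|7)=+1, (3|7)=-1; sign (−1)^0·+1^0·-1^-1 = -1.
(a,b)_13: α=0, u≡7; β=2, v≡2 (mod 13); (7|13)=-1, (2|13)=-1; sign (−1)^0·-1^2·-1^0 = +1.
(-1645945, -37 / ℚ) ramifies at {2, 5, 7, ∞}: a division algebra.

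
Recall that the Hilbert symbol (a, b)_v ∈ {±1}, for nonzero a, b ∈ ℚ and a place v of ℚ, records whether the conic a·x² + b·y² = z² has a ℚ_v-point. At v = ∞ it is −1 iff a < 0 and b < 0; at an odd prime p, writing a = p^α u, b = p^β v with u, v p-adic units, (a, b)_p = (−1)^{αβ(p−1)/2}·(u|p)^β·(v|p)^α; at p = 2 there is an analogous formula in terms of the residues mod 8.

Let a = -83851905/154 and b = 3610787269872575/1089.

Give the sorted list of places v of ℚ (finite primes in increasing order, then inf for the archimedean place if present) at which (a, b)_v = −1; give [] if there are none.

(a, b) ≡ (-53130, 23) mod (ℚ^×)²; places V = {2, 3, 5, 7, 11, 13, 17, 23, 29, ∞}.
(a,b)_11: α=-1, u≡2; β=-2, v≡5 (mod 11); (2|11)=-1, (5|11)=+1; sign (−1)^0·-1^-2·+1^-1 = +1.
(a,b)_∞: sgn(-53130)=−, sgn(23)=+, so +1.
(a,b)_5: α=1, u≡1; β=2, v≡2 (mod 5); (1|5)=+1, (2|5)=-1; sign (−1)^0·+1^2·-1^1 = -1.
(a,b)_7: α=-1, u≡3; β=0, v≡4 (mod 7); (3|7)=-1, (4|7)=+1; sign (−1)^0·-1^0·+1^-1 = +1.
(a,b)_29: α=2, u≡19; β=2, v≡20 (mod 29); (19|29)=-1, (20|29)=+1; sign (−1)^0·-1^2·+1^2 = +1.
(a,b)_2: α=-1, β=0; u≡3, v≡7 (mod 8); ε(u)ε(v)=1·1, αω(v)=-1·0, βω(u)=0·1; sum ≡ 1  ⇒  -1.
(a,b)_13: α=0, u≡10; β=2, v≡12 (mod 13); (10|13)=+1, (12|13)=+1; sign (−1)^0·+1^2·+1^0 = +1.
(a,b)_23: α=1, u≡4; β=3, v≡1 (mod 23); (4|23)=+1, (1|23)=+1; sign (−1)^1·+1^3·+1^1 = -1.
(a,b)_17: α=2, u≡11; β=4, v≡14 (mod 17); (11|17)=-1, (14|17)=-1; sign (−1)^0·-1^4·-1^2 = +1.
(a,b)_3: α=1, u≡2; β=-2, v≡2 (mod 3); (2|3)=-1, (2|3)=-1; sign (−1)^0·-1^-2·-1^1 = -1.
(-53130, 23 / ℚ) ramifies at {2, 3, 5, 23}: a division algebra.

[2, 3, 5, 23]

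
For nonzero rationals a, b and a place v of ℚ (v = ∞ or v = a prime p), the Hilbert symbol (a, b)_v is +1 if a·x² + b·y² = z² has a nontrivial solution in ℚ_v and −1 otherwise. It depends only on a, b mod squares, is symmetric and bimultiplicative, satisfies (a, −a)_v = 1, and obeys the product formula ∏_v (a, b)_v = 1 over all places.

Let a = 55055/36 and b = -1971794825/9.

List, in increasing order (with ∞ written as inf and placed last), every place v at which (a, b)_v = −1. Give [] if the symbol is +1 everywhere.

Mod squares: a ≡ 455, b ≡ -3857. Check v ∈ {∞, 2, 3, 5, 7, 11, 13, 19, 29}.
v=3: a=3^-2·(≡2), b=3^-2·(≡1) mod 3; (2|3)=-1, (1|3)=+1; (−1)^{-2·-2·1}·(-1)^-2·(+1)^-2 = +1.
v=7: a=7^1·(≡4), b=7^1·(≡1) mod 7; (4|7)=+1, (1|7)=+1; (−1)^{1·1·3}·(+1)^1·(+1)^1 = -1.
v=13: a=13^1·(≡1), b=13^2·(≡4) mod 13; (1|13)=+1, (4|13)=+1; (−1)^{1·2·6}·(+1)^2·(+1)^1 = +1.
v=5: a=5^1·(≡1), b=5^2·(≡3) mod 5; (1|5)=+1, (3|5)=-1; (−1)^{1·2·2}·(+1)^2·(-1)^1 = -1.
v=∞: 455 > 0 and -3857 < 0  ⇒  (a,b)_∞ = +1.
v=11: a=11^2·(≡5), b=11^2·(≡9) mod 11; (5|11)=+1, (9|11)=+1; (−1)^{2·2·5}·(+1)^2·(+1)^2 = +1.
v=29: a=29^0·(≡6), b=29^1·(≡27) mod 29; (6|29)=+1, (27|29)=-1; (−1)^{0·1·14}·(+1)^1·(-1)^0 = +1.
v=2: v_2(a)=-2, v_2(b)=0; units ≡ 7, 7 (mod 8); ε·ε+αω+βω = 1·1+-2·0+0·0 ≡ 1  ⇒  (a,b)_2 = -1.
v=19: a=19^0·(≡13), b=19^1·(≡1) mod 19; (13|19)=-1, (1|19)=+1; (−1)^{0·1·9}·(-1)^1·(+1)^0 = -1.
|Ram(455, -3857)| = 4, even; anisotropic at {2, 5, 7, 19}.

[2, 5, 7, 19]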